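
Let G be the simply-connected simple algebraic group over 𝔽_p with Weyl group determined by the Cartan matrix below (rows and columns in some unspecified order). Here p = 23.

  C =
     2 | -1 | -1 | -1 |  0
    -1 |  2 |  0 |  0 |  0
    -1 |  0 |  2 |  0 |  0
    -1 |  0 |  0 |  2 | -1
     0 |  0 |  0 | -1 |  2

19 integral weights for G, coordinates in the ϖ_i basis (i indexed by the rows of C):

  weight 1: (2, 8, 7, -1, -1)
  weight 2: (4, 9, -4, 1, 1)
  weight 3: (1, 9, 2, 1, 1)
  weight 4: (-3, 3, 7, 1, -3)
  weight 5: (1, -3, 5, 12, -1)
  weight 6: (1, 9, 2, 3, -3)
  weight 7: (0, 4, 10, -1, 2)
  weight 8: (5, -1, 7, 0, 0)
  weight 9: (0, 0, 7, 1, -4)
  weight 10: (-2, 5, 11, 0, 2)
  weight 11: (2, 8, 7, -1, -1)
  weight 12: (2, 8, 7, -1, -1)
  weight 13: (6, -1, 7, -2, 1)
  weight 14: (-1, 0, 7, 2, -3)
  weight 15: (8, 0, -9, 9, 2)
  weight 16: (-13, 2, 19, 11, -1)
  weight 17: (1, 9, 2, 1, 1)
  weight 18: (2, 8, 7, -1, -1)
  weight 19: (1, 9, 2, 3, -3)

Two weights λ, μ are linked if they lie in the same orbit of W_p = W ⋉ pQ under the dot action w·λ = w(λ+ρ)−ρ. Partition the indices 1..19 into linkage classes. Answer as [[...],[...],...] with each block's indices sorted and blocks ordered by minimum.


Root system D_5: the 5×5 matrix C matches after relabeling.

Each λ_j+ρ reduced to Ā_23; 5-tuples below use C's row order:

  1: (3, 9, 8, 0, 0);  2: (2, 10, 3, 2, 2);  3: (2, 10, 3, 2, 2);  4: (0, 2, 6, 2, 0);  5: (0, 2, 6, 2, 0);  6: (2, 10, 3, 2, 2);  7: (1, 5, 11, 0, 3);  8: (6, 0, 8, 1, 1);  9: (0, 1, 8, 1, 2);  10: (1, 5, 11, 0, 3);  11: (3, 9, 8, 0, 0);  12: (3, 9, 8, 0, 0);  13: (6, 0, 8, 1, 1);  14: (0, 1, 8, 1, 2);  15: (0, 1, 8, 1, 2);  16: (3, 9, 8, 0, 0);  17: (2, 10, 3, 2, 2);  18: (3, 9, 8, 0, 0);  19: (2, 10, 3, 2, 2)

Partition of {1..19} into 6 W_23-dot-orbits:

[[1, 11, 12, 16, 18], [2, 3, 6, 17, 19], [4, 5], [7, 10], [8, 13], [9, 14, 15]]


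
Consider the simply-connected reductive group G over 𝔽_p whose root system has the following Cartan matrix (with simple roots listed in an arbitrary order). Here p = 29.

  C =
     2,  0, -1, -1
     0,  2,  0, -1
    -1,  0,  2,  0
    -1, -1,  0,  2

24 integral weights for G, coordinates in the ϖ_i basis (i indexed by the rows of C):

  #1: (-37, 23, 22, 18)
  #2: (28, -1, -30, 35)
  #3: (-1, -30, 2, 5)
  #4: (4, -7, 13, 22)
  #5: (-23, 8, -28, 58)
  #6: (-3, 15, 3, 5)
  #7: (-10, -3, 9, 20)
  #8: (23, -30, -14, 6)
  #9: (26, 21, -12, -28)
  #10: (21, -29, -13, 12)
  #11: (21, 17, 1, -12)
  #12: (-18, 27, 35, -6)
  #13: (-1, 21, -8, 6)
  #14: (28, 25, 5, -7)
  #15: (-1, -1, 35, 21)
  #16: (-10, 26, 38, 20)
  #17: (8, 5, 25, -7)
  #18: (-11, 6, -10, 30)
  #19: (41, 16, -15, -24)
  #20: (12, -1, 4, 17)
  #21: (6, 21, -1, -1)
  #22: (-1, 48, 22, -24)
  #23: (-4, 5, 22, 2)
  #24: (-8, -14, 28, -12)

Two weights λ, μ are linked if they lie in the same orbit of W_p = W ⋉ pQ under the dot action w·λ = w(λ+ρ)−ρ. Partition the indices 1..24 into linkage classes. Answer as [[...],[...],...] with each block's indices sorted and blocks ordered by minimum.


C ↔ A_4 under row/col permutation; |W(A_4)| = 120.

Folding the 24 weights λ_j+ρ into Ā_29 (reps in the given 4-coord order):

  [1] (5, 7, 1, 10)
  [2] (7, 22, 0, 0)
  [3] (3, 6, 20, 0)
  [4] (5, 7, 1, 10)
  [5] (9, 2, 1, 10)
  [6] (2, 16, 2, 4)
  [7] (9, 2, 1, 10)
  [8] (11, 5, 0, 11)
  [9] (11, 5, 0, 11)
  [10] (5, 7, 1, 10)
  [11] (11, 5, 0, 11)
  [12] (5, 7, 1, 10)
  [13] (7, 22, 0, 0)
  [14] (3, 6, 20, 0)
  [15] (7, 22, 0, 0)
  [16] (9, 2, 1, 10)
  [17] (3, 6, 20, 0)
  [18] (9, 2, 1, 10)
  [19] (5, 7, 1, 10)
  [20] (11, 5, 0, 11)
  [21] (7, 22, 0, 0)
  [22] (3, 6, 20, 0)
  [23] (3, 6, 20, 0)
  [24] (11, 5, 0, 11)

6 distinct reps among the 24 weights ⇒ 6 W_29-linkage classes:

[[1, 4, 10, 12, 19], [2, 13, 15, 21], [3, 14, 17, 22, 23], [5, 7, 16, 18], [6], [8, 9, 11, 20, 24]]


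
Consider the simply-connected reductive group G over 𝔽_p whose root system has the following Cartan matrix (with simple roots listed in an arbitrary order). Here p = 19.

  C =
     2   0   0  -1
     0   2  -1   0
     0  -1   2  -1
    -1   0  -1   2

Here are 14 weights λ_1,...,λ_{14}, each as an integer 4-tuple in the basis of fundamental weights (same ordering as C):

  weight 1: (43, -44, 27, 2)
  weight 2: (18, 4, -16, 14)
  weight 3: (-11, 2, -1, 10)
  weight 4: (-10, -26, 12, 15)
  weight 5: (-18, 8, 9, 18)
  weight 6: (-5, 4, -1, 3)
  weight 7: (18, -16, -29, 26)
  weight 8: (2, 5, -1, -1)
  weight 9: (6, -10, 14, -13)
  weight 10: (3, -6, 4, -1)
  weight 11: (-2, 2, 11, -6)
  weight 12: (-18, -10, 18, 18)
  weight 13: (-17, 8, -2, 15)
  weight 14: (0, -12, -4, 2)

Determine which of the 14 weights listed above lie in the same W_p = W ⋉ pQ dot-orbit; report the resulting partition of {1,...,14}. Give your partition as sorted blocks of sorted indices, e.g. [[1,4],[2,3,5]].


A_4 Cartan matrix, 4 simple roots permuted; ρ=(1,1,1,1).

W_19-reps of the 14 weights in Ā_19 (same 4-coord order as C):

  [1] (5, 3, 6, 1)
  [2] (4, 5, 0, 0)
  [3] (10, 3, 0, 1)
  [4] (5, 3, 6, 1)
  [5] (2, 10, 0, 0)
  [6] (4, 5, 0, 0)
  [7] (10, 3, 0, 1)
  [8] (3, 6, 0, 0)
  [9] (5, 3, 6, 1)
  [10] (4, 5, 0, 0)
  [11] (5, 3, 6, 1)
  [12] (2, 10, 0, 0)
  [13] (10, 3, 0, 1)
  [14] (10, 3, 0, 1)

Partition of {1..14} into 5 W_19-dot-orbits:

[[1, 4, 9, 11], [2, 6, 10], [3, 7, 13, 14], [5, 12], [8]]


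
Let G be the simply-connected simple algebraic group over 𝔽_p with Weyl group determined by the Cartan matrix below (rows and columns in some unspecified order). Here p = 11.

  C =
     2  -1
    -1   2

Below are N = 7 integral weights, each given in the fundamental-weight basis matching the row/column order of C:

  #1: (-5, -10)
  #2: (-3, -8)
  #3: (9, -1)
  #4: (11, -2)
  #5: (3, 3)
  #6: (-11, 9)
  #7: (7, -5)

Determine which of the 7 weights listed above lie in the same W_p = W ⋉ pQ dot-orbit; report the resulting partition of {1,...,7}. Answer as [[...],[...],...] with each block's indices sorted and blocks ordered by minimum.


C ↔ A_2 under row/col permutation; |W(A_2)| = 6.

Folding the 7 weights λ_j+ρ into Ā_11 (reps in the given 2-coord order):

    λ_1+ρ ↦ (7, 2)
    λ_2+ρ ↦ (7, 2)
    λ_3+ρ ↦ (10, 0)
    λ_4+ρ ↦ (10, 0)
    λ_5+ρ ↦ (4, 4)
    λ_6+ρ ↦ (10, 0)
    λ_7+ρ ↦ (4, 4)

The 7 indices split into 3 linkage classes (same alcove rep ⇔ same W_11-dot-orbit):

[[1, 2], [3, 4, 6], [5, 7]]


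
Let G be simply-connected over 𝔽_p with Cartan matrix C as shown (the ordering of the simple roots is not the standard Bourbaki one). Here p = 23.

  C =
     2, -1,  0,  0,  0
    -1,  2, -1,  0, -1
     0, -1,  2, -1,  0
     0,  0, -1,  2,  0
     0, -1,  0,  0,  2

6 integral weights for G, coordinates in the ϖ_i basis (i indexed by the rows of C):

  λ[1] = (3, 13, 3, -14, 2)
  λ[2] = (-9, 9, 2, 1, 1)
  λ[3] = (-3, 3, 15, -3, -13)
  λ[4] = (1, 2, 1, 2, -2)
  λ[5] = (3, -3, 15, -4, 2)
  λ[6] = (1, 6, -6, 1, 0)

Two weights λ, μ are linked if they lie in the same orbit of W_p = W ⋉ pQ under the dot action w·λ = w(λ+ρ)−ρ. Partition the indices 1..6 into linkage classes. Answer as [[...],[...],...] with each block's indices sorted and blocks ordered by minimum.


Type D_5, rank 5, |W|=1920; reorder rows/cols to standard.

λ_j+ρ reflected into Ā_23 (⟨·,θ^∨⟩≤23); 5-tuples as given:

    1: (2, 2, 2, 3, 1)
    2: (8, 2, 3, 2, 2)
    3: (8, 2, 3, 2, 2)
    4: (2, 2, 2, 3, 1)
    5: (2, 2, 2, 3, 1)
    6: (2, 2, 2, 3, 1)

The 6 indices split into 2 linkage classes (same alcove rep ⇔ same W_23-dot-orbit):

[[1, 4, 5, 6], [2, 3]]


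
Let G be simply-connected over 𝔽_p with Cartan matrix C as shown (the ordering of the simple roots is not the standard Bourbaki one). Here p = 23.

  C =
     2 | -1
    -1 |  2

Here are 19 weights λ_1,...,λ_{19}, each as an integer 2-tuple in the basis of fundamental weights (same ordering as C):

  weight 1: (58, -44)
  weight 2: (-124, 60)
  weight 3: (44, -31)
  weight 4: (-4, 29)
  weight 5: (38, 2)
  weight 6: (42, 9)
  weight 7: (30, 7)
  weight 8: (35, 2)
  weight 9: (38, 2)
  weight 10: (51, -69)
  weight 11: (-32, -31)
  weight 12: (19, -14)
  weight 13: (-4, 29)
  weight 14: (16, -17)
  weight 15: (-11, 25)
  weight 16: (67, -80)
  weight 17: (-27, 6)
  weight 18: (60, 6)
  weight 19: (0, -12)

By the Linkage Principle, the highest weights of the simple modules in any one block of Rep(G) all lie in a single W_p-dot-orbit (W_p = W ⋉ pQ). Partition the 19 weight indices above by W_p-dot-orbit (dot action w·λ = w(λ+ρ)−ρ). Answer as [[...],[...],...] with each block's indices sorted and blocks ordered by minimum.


C ↔ A_2 under row/col permutation; |W(A_2)| = 6.

Ā_23 reps of the 19 weights (A_2, coords as presented):

  1: (7, 13)
  2: (7, 8)
  3: (7, 1)
  4: (4, 16)
  5: (4, 16)
  6: (7, 13)
  7: (7, 8)
  8: (7, 13)
  9: (4, 16)
  10: (1, 16)
  11: (7, 8)
  12: (7, 13)
  13: (4, 16)
  14: (1, 16)
  15: (7, 13)
  16: (10, 1)
  17: (4, 16)
  18: (7, 1)
  19: (10, 1)

Partition of {1..19} into 6 W_23-dot-orbits:

[[1, 6, 8, 12, 15], [2, 7, 11], [3, 18], [4, 5, 9, 13, 17], [10, 14], [16, 19]]


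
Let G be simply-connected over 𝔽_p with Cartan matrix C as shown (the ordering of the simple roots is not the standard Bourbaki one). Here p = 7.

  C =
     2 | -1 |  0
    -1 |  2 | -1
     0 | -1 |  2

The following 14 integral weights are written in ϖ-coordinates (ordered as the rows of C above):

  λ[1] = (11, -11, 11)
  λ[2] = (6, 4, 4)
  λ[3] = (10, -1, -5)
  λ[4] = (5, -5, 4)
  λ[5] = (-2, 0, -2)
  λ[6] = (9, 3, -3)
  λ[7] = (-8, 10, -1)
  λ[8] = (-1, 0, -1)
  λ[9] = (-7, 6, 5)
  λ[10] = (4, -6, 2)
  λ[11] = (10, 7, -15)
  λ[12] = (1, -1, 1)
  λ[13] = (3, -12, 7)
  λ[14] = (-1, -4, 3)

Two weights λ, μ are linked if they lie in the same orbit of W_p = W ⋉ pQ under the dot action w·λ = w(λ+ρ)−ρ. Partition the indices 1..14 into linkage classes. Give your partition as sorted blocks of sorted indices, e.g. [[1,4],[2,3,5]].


Root system A_3: the 3×3 matrix C matches after relabeling.

Ā_7 reps of the 14 weights (A_3, coords as presented):

    1: (2, 0, 2)
    2: (0, 3, 2)
    3: (3, 0, 4)
    4: (2, 4, 1)
    5: (0, 1, 0)
    6: (0, 3, 2)
    7: (3, 0, 4)
    8: (0, 1, 0)
    9: (0, 1, 0)
    10: (0, 3, 2)
    11: (2, 4, 1)
    12: (2, 0, 2)
    13: (3, 0, 1)
    14: (3, 0, 1)

Partition of {1..14} into 6 W_7-dot-orbits:

[[1, 12], [2, 6, 10], [3, 7], [4, 11], [5, 8, 9], [13, 14]]


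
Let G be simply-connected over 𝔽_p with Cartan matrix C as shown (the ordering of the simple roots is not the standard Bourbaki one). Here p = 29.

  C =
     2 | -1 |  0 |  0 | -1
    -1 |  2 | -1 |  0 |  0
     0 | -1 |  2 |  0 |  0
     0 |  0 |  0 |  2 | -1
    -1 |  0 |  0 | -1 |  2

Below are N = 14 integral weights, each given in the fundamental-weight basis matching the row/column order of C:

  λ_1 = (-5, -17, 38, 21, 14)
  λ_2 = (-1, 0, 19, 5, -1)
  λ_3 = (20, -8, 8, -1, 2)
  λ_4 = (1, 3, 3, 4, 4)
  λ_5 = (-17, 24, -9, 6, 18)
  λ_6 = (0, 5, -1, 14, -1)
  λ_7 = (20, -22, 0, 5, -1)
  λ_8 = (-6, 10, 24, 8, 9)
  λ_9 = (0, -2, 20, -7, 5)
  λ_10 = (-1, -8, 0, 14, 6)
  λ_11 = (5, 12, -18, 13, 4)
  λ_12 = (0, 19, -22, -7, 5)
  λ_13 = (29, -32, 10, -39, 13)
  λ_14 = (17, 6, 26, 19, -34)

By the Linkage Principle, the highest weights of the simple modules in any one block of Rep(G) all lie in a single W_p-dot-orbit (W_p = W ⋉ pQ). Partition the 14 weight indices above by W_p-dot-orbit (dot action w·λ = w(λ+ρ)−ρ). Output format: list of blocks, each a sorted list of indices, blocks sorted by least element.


Type A_5, rank 5, |W|=720; reorder rows/cols to standard.

λ_j+ρ reflected into Ā_29 (⟨·,θ^∨⟩≤29); 5-tuples as given:

  λ_1 → (2, 4, 4, 5, 5);  λ_2 → (0, 1, 20, 6, 0);  λ_3 → (14, 7, 2, 0, 3);  λ_4 → (2, 4, 4, 5, 5);  λ_5 → (16, 1, 2, 1, 3);  λ_6 → (1, 6, 0, 15, 0);  λ_7 → (0, 1, 20, 6, 0);  λ_8 → (2, 4, 4, 5, 5);  λ_9 → (0, 1, 20, 6, 0);  λ_10 → (1, 6, 0, 15, 0);  λ_11 → (2, 4, 4, 5, 5);  λ_12 → (0, 1, 20, 6, 0);  λ_13 → (9, 5, 9, 1, 1);  λ_14 → (2, 4, 4, 5, 5)

6 distinct reps among the 14 weights ⇒ 6 W_29-linkage classes:

[[1, 4, 8, 11, 14], [2, 7, 9, 12], [3], [5], [6, 10], [13]]


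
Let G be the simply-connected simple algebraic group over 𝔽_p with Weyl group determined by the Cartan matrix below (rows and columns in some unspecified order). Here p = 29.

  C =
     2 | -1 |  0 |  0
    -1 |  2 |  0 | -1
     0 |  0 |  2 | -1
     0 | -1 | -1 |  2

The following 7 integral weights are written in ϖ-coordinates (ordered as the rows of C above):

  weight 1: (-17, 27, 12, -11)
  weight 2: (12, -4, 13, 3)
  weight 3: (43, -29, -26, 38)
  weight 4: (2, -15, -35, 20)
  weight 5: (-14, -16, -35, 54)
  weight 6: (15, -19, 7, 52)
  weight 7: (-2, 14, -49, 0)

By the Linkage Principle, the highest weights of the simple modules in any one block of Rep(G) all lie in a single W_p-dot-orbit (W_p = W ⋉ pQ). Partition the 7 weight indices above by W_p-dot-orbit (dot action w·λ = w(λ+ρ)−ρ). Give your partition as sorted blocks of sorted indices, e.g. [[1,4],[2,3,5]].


Cartan matrix: type A_4 (|W|=120); un-permuting the 4 rows.

Folding the 7 weights λ_j+ρ into Ā_29 (reps in the given 4-coord order):

  [1] (14, 2, 1, 10);  [2] (10, 3, 14, 1);  [3] (10, 3, 14, 1);  [4] (8, 11, 2, 3);  [5] (6, 5, 1, 2);  [6] (6, 5, 1, 2);  [7] (10, 3, 14, 1)

Grouping the 7 weights by Ā_29-representative: 4 linkage classes.

[[1], [2, 3, 7], [4], [5, 6]]


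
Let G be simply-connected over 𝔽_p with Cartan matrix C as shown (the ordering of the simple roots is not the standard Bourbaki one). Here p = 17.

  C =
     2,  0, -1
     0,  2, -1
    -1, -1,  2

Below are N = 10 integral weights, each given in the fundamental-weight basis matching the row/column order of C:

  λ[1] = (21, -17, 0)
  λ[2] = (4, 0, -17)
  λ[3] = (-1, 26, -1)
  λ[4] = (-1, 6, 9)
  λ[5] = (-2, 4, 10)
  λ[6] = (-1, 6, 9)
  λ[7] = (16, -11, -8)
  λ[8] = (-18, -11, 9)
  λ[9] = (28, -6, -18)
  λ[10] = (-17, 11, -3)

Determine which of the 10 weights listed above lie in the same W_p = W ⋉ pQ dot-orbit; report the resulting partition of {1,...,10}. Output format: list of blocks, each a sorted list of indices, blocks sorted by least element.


Dynkin diagram of C (from the 4 off-diagonal −1 entries): A_3.

Folding the 10 weights λ_j+ρ into Ā_17 (reps in the given 3-coord order):

  [1] (1, 5, 10)
  [2] (1, 5, 10)
  [3] (0, 7, 10)
  [4] (0, 7, 10)
  [5] (1, 5, 10)
  [6] (0, 7, 10)
  [7] (0, 7, 10)
  [8] (0, 7, 10)
  [9] (5, 5, 0)
  [10] (1, 5, 10)

Grouping the 10 weights by Ā_17-representative: 3 linkage classes.

[[1, 2, 5, 10], [3, 4, 6, 7, 8], [9]]


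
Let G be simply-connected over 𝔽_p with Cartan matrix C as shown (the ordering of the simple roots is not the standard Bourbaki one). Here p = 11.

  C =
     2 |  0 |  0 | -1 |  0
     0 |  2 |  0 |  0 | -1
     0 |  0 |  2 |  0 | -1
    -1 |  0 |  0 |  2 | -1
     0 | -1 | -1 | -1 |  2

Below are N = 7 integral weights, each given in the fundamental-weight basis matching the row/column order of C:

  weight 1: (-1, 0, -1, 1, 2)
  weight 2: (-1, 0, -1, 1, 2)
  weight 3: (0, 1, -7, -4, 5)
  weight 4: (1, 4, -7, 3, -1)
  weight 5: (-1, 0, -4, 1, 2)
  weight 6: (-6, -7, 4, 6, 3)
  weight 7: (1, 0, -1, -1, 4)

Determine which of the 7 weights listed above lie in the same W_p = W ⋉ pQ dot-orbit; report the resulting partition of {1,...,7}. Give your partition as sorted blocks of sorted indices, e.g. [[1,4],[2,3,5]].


Type D_5, rank 5, |W|=1920; reorder rows/cols to standard.

W_11-reps of the 7 weights in Ā_11 (same 5-coord order as C):

  1: (0, 1, 0, 2, 3);  2: (0, 1, 0, 2, 3);  3: (0, 1, 3, 2, 0);  4: (0, 1, 0, 2, 3);  5: (0, 1, 3, 2, 0);  6: (0, 1, 0, 2, 3);  7: (0, 1, 0, 2, 3)

Partition of {1..7} into 2 W_11-dot-orbits:

[[1, 2, 4, 6, 7], [3, 5]]


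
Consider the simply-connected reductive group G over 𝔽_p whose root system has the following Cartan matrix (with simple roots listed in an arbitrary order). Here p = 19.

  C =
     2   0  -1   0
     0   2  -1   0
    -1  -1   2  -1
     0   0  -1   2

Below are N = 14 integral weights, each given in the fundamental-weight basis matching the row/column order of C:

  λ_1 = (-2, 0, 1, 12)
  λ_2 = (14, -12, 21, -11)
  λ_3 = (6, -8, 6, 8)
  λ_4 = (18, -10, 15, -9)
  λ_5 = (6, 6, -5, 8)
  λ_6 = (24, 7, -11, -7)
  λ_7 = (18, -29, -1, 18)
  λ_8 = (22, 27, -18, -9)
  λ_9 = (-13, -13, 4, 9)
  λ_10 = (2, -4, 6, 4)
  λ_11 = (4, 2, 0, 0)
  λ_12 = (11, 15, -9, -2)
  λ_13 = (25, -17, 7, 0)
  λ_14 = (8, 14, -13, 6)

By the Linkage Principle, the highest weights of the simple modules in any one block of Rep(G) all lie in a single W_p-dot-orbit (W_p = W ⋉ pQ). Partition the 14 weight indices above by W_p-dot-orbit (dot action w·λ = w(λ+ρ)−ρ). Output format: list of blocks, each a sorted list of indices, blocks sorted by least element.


C ↔ D_4 under row/col permutation; |W(D_4)| = 192.

Folding the 14 weights λ_j+ρ into Ā_19 (reps in the given 4-coord order):

  λ_1 → (1, 1, 1, 13) · λ_2 → (3, 7, 0, 8) · λ_3 → (3, 3, 4, 5) · λ_4 → (3, 7, 0, 8) · λ_5 → (3, 3, 4, 5) · λ_6 → (3, 2, 4, 4) · λ_7 → (0, 9, 0, 0) · λ_8 → (3, 2, 4, 4) · λ_9 → (3, 3, 4, 5) · λ_10 → (3, 3, 4, 5) · λ_11 → (5, 3, 1, 1) · λ_12 → (3, 7, 0, 8) · λ_13 → (3, 7, 0, 8) · λ_14 → (3, 3, 4, 5)

Linkage partition of the 14 weights (6 classes, p=19):

[[1], [2, 4, 12, 13], [3, 5, 9, 10, 14], [6, 8], [7], [11]]


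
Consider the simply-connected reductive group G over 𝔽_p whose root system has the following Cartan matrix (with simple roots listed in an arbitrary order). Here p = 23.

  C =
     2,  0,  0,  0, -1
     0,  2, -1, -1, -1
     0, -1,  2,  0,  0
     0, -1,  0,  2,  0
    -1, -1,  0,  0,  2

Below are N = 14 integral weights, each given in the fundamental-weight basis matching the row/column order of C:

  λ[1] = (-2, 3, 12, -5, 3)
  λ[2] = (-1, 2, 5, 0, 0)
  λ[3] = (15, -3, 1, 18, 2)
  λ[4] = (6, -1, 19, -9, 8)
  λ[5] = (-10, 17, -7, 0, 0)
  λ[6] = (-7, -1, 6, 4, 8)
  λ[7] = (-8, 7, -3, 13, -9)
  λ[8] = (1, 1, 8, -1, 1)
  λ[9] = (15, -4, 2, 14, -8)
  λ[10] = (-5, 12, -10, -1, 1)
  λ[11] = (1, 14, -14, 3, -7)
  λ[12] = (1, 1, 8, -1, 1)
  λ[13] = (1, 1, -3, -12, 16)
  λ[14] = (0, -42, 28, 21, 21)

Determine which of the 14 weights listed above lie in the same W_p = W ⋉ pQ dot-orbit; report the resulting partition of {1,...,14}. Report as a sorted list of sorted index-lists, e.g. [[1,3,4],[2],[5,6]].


Cartan matrix: type D_5 (|W|=1920); un-permuting the 5 rows.

W_23-reps of the 14 weights in Ā_23 (same 5-coord order as C):

    [1] (1, 0, 13, 4, 2)
    [2] (0, 3, 6, 1, 1)
    [3] (1, 0, 13, 4, 2)
    [4] (6, 0, 7, 5, 2)
    [5] (0, 3, 6, 1, 1)
    [6] (6, 0, 7, 5, 2)
    [7] (6, 0, 7, 5, 2)
    [8] (2, 2, 9, 0, 2)
    [9] (6, 0, 7, 5, 2)
    [10] (2, 2, 9, 0, 2)
    [11] (2, 2, 9, 0, 2)
    [12] (2, 2, 9, 0, 2)
    [13] (2, 2, 9, 0, 2)
    [14] (0, 3, 6, 1, 1)

Grouping the 14 weights by Ā_23-representative: 4 linkage classes.

[[1, 3], [2, 5, 14], [4, 6, 7, 9], [8, 10, 11, 12, 13]]


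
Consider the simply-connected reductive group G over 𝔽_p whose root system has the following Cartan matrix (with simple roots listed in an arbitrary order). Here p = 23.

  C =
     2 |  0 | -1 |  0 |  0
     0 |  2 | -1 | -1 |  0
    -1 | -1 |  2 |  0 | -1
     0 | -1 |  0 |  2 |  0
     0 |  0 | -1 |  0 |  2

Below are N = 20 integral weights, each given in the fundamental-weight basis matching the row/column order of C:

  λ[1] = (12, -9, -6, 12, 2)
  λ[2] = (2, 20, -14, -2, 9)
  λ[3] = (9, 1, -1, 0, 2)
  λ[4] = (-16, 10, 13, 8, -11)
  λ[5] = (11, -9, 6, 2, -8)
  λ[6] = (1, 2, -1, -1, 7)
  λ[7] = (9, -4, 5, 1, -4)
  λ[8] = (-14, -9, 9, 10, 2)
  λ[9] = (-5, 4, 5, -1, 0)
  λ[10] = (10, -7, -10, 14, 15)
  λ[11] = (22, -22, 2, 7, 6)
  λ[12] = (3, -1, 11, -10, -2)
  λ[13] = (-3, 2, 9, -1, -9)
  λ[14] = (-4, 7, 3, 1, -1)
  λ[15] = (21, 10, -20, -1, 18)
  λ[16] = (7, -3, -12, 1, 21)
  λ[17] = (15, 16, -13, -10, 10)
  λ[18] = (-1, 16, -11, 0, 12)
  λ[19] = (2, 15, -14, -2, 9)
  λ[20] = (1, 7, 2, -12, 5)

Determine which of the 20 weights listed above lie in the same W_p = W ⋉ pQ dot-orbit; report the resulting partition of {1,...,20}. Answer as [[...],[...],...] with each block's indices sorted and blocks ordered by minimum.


Type D_5, rank 5, |W|=1920; reorder rows/cols to standard.

λ_j+ρ reflected into Ā_23 (⟨·,θ^∨⟩≤23); 5-tuples as given:

  [1] (2, 3, 0, 0, 8);  [2] (10, 2, 0, 1, 3);  [3] (10, 2, 0, 1, 3);  [4] (3, 8, 1, 2, 0);  [5] (4, 5, 2, 0, 1);  [6] (2, 3, 0, 0, 8);  [7] (10, 2, 0, 1, 3);  [8] (2, 3, 0, 0, 8);  [9] (4, 5, 2, 0, 1);  [10] (4, 5, 2, 0, 1);  [11] (2, 3, 0, 0, 8);  [12] (4, 5, 2, 0, 1);  [13] (2, 3, 0, 0, 8);  [14] (3, 8, 1, 2, 0);  [15] (3, 8, 1, 2, 0);  [16] (2, 3, 0, 8, 6);  [17] (4, 5, 2, 0, 1);  [18] (10, 2, 0, 1, 3);  [19] (10, 2, 0, 1, 3);  [20] (2, 3, 0, 8, 6)

Linkage partition of the 20 weights (5 classes, p=23):

[[1, 6, 8, 11, 13], [2, 3, 7, 18, 19], [4, 14, 15], [5, 9, 10, 12, 17], [16, 20]]


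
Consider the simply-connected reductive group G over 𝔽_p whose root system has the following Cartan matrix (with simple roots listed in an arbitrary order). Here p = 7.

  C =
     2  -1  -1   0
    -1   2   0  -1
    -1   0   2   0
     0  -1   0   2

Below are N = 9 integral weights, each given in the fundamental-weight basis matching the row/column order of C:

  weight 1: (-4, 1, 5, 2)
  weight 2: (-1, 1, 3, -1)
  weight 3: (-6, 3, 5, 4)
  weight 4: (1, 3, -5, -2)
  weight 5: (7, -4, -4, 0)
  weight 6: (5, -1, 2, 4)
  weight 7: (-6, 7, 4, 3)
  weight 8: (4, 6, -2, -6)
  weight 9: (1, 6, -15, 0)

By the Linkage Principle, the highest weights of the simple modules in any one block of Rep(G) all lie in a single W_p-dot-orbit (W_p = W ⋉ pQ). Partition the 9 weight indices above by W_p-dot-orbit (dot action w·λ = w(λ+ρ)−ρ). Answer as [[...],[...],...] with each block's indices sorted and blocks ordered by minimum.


Type A_4, rank 4, |W|=120; reorder rows/cols to standard.

Ā_7 reps of the 9 weights (A_4, coords as presented):

    λ_1 → (2, 1, 2, 1)
    λ_2 → (0, 2, 4, 0)
    λ_3 → (2, 1, 2, 1)
    λ_4 → (2, 1, 2, 1)
    λ_5 → (2, 1, 2, 1)
    λ_6 → (0, 2, 4, 0)
    λ_7 → (0, 2, 4, 0)
    λ_8 → (0, 2, 4, 0)
    λ_9 → (0, 2, 4, 0)

2 distinct reps among the 9 weights ⇒ 2 W_7-linkage classes:

[[1, 3, 4, 5], [2, 6, 7, 8, 9]]


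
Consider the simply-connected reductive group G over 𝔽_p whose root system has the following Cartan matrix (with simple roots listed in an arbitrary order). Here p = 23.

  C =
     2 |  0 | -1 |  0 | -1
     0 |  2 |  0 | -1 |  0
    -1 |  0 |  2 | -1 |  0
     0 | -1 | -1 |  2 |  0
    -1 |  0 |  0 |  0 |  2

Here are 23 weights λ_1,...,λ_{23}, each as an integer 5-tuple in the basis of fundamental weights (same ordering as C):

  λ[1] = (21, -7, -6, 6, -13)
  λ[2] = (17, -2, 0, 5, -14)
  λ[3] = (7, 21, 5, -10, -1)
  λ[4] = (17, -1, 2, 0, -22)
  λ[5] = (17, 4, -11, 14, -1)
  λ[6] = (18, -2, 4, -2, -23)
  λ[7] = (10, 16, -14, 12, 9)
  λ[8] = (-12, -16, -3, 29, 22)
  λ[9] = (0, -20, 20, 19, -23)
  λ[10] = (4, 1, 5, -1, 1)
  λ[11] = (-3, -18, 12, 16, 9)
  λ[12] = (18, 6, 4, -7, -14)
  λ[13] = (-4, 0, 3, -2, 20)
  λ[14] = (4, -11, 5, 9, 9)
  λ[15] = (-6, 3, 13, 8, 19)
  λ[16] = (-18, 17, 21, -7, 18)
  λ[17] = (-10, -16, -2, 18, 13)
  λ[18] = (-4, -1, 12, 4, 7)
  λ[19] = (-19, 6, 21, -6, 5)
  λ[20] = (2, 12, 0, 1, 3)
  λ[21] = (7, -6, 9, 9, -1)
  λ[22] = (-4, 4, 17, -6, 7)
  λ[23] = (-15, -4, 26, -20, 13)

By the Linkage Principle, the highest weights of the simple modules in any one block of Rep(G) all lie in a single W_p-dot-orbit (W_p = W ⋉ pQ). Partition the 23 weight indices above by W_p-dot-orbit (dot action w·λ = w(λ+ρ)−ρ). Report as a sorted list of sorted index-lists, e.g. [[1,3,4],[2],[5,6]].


C ↔ A_5 under row/col permutation; |W(A_5)| = 720.

W_23-reps of the 23 weights in Ā_23 (same 5-coord order as C):

    [1] (5, 1, 1, 4, 11)
    [2] (5, 1, 1, 4, 11)
    [3] (1, 9, 3, 6, 4)
    [4] (3, 0, 0, 1, 18)
    [5] (3, 0, 10, 5, 5)
    [6] (3, 0, 0, 1, 18)
    [7] (5, 2, 6, 0, 2)
    [8] (5, 2, 6, 0, 2)
    [9] (3, 0, 0, 1, 18)
    [10] (5, 2, 6, 0, 2)
    [11] (5, 2, 6, 0, 2)
    [12] (5, 1, 1, 4, 11)
    [13] (3, 0, 0, 1, 18)
    [14] (5, 2, 6, 0, 2)
    [15] (1, 9, 3, 6, 4)
    [16] (5, 1, 1, 4, 11)
    [17] (1, 9, 3, 6, 4)
    [18] (3, 0, 10, 5, 5)
    [19] (5, 1, 1, 4, 11)
    [20] (3, 13, 1, 2, 4)
    [21] (3, 0, 10, 5, 5)
    [22] (3, 0, 10, 5, 5)
    [23] (1, 9, 3, 6, 4)

These 23 weights hit 6 W_23-dot-orbits; sizes (5, 4, 4, 4, 5, 1):

[[1, 2, 12, 16, 19], [3, 15, 17, 23], [4, 6, 9, 13], [5, 18, 21, 22], [7, 8, 10, 11, 14], [20]]


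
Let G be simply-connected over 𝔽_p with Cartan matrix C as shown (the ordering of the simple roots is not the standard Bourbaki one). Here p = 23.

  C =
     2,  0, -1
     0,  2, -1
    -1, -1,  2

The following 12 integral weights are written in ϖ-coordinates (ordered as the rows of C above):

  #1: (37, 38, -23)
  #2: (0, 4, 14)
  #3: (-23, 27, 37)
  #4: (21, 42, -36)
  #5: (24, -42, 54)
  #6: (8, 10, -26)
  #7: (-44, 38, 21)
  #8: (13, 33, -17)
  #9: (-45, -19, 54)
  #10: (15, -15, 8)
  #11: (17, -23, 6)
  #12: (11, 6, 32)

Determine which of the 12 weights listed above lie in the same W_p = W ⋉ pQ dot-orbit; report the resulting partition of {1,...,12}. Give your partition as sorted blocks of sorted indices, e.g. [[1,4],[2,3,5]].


Dynkin diagram of C (from the 4 off-diagonal −1 entries): A_3.

Folding the 12 weights λ_j+ρ into Ā_23 (reps in the given 3-coord order):

  λ_1+ρ ↦ (7, 6, 9)
  λ_2+ρ ↦ (1, 5, 15)
  λ_3+ρ ↦ (1, 5, 15)
  λ_4+ρ ↦ (7, 12, 3)
  λ_5+ρ ↦ (9, 7, 5)
  λ_6+ρ ↦ (9, 7, 5)
  λ_7+ρ ↦ (1, 5, 15)
  λ_8+ρ ↦ (9, 7, 5)
  λ_9+ρ ↦ (9, 7, 5)
  λ_10+ρ ↦ (9, 7, 5)
  λ_11+ρ ↦ (1, 5, 15)
  λ_12+ρ ↦ (1, 6, 6)

Partition of {1..12} into 5 W_23-dot-orbits:

[[1], [2, 3, 7, 11], [4], [5, 6, 8, 9, 10], [12]]


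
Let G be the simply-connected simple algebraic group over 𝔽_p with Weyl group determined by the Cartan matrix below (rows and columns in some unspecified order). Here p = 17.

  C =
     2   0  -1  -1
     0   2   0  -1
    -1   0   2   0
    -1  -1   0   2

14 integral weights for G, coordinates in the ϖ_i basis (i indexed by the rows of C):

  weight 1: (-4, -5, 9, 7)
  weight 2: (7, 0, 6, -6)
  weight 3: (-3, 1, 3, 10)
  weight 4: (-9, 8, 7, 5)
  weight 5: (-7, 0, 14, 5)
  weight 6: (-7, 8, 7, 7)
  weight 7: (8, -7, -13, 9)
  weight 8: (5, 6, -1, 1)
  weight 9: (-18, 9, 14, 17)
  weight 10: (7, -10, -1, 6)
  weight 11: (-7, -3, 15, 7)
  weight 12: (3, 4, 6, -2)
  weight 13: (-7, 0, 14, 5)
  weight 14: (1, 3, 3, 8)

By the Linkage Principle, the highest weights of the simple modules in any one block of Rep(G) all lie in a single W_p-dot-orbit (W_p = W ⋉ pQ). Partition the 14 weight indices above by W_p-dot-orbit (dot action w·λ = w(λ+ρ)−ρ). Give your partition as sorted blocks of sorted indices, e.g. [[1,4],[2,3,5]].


C ↔ A_4 under row/col permutation; |W(A_4)| = 120.

Folding the 14 weights λ_j+ρ into Ā_17 (reps in the given 4-coord order):

  [1] (3, 4, 7, 1) · [2] (3, 4, 7, 1) · [3] (2, 2, 2, 9) · [4] (6, 7, 0, 2) · [5] (6, 1, 9, 0) · [6] (6, 7, 0, 2) · [7] (3, 4, 7, 1) · [8] (6, 7, 0, 2) · [9] (6, 1, 9, 0) · [10] (6, 7, 0, 2) · [11] (6, 1, 9, 0) · [12] (3, 4, 7, 1) · [13] (6, 1, 9, 0) · [14] (2, 2, 2, 9)

Grouping the 14 weights by Ā_17-representative: 4 linkage classes.

[[1, 2, 7, 12], [3, 14], [4, 6, 8, 10], [5, 9, 11, 13]]


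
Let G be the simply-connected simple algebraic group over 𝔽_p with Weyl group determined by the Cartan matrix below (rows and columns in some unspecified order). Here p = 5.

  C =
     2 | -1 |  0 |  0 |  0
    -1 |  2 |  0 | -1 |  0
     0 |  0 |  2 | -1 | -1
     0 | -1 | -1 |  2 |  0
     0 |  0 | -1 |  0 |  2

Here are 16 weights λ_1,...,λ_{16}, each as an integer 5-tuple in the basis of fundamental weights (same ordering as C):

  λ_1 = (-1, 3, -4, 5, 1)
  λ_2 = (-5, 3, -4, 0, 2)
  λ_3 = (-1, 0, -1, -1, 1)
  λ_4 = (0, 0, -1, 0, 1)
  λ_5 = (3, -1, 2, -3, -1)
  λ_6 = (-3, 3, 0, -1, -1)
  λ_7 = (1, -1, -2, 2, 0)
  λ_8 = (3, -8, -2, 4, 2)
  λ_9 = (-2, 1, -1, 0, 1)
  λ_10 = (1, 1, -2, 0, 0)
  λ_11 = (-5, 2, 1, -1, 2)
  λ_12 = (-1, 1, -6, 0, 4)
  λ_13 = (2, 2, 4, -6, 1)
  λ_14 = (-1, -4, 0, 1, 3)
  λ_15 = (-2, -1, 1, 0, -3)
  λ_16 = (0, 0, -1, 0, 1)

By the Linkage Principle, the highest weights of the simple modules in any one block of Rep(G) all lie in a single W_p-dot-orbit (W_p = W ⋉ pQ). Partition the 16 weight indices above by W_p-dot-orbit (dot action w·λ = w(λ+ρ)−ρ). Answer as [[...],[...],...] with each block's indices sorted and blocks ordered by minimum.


Root system A_5: the 5×5 matrix C matches after relabeling.

W_5-reps of the 16 weights in Ā_5 (same 5-coord order as C):

  [1] (0, 1, 0, 0, 2) · [2] (2, 2, 1, 0, 0) · [3] (0, 1, 0, 0, 2) · [4] (1, 1, 0, 1, 2) · [5] (2, 2, 1, 0, 0) · [6] (2, 2, 1, 0, 0) · [7] (2, 0, 1, 2, 0) · [8] (1, 1, 0, 1, 2) · [9] (1, 1, 0, 1, 2) · [10] (2, 2, 1, 0, 0) · [11] (0, 0, 1, 1, 0) · [12] (2, 0, 1, 2, 0) · [13] (2, 0, 1, 2, 0) · [14] (0, 1, 0, 0, 2) · [15] (0, 1, 0, 0, 2) · [16] (1, 1, 0, 1, 2)

Partition of {1..16} into 5 W_5-dot-orbits:

[[1, 3, 14, 15], [2, 5, 6, 10], [4, 8, 9, 16], [7, 12, 13], [11]]


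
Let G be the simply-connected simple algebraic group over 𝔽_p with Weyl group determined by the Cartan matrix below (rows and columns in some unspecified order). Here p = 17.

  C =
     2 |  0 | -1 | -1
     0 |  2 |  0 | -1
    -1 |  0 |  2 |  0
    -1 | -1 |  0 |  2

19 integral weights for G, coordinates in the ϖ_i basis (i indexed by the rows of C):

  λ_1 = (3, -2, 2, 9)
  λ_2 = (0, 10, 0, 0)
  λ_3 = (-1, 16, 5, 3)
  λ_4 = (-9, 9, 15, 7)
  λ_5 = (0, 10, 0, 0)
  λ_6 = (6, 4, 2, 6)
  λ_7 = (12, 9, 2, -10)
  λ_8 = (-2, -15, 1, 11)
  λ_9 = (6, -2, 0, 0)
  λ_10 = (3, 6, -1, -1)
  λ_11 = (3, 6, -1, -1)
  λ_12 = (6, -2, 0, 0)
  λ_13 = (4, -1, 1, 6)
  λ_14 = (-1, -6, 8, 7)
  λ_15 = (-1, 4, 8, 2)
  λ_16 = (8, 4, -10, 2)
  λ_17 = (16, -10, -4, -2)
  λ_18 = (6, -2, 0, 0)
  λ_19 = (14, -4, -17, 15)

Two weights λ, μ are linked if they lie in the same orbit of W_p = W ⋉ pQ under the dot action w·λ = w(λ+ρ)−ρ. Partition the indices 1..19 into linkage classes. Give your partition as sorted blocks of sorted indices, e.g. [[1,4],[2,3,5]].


A_4 Cartan matrix, 4 simple roots permuted; ρ=(1,1,1,1).

λ_j+ρ reflected into Ā_17 (⟨·,θ^∨⟩≤17); 4-tuples as given:

  λ_1 → (4, 1, 3, 9) · λ_2 → (1, 11, 1, 1) · λ_3 → (4, 7, 0, 0) · λ_4 → (7, 1, 1, 0) · λ_5 → (1, 11, 1, 1) · λ_6 → (5, 0, 2, 7) · λ_7 → (4, 1, 3, 9) · λ_8 → (1, 11, 1, 1) · λ_9 → (7, 1, 1, 0) · λ_10 → (4, 7, 0, 0) · λ_11 → (4, 7, 0, 0) · λ_12 → (7, 1, 1, 0) · λ_13 → (5, 0, 2, 7) · λ_14 → (0, 5, 9, 3) · λ_15 → (0, 5, 9, 3) · λ_16 → (0, 5, 9, 3) · λ_17 → (4, 1, 3, 9) · λ_18 → (7, 1, 1, 0) · λ_19 → (1, 11, 1, 1)

Linkage partition of the 19 weights (6 classes, p=17):

[[1, 7, 17], [2, 5, 8, 19], [3, 10, 11], [4, 9, 12, 18], [6, 13], [14, 15, 16]]


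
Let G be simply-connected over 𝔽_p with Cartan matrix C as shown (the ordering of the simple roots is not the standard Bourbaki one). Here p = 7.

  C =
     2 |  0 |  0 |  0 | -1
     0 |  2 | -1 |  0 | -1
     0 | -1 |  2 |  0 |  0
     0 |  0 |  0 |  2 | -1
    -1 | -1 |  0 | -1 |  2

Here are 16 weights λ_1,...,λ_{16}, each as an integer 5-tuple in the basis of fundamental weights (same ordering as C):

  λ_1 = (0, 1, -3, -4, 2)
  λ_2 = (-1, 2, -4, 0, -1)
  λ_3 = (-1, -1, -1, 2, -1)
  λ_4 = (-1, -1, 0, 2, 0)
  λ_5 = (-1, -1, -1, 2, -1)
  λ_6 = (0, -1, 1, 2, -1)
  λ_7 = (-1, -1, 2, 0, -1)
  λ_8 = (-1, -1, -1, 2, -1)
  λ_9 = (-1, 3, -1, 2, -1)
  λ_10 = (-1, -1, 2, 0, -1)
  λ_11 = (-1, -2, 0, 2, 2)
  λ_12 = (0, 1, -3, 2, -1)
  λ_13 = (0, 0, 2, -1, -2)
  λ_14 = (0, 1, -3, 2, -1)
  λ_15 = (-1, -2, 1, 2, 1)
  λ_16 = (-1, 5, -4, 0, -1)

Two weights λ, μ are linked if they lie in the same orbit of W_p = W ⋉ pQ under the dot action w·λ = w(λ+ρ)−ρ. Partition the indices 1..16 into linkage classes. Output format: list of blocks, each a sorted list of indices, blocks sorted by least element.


D_5 Cartan matrix, 5 simple roots permuted; ρ=(1,1,1,1,1).

W_7-reps of the 16 weights in Ā_7 (same 5-coord order as C):

  1: (1, 0, 2, 3, 0) · 2: (0, 0, 3, 1, 0) · 3: (0, 0, 0, 3, 0) · 4: (0, 0, 1, 3, 1) · 5: (0, 0, 0, 3, 0) · 6: (1, 0, 2, 3, 0) · 7: (0, 0, 3, 1, 0) · 8: (0, 0, 0, 3, 0) · 9: (0, 0, 0, 3, 0) · 10: (0, 0, 3, 1, 0) · 11: (0, 0, 1, 3, 1) · 12: (1, 0, 2, 3, 0) · 13: (0, 0, 3, 1, 0) · 14: (1, 0, 2, 3, 0) · 15: (0, 0, 1, 3, 1) · 16: (0, 0, 3, 1, 0)

These 16 weights hit 4 W_7-dot-orbits; sizes (4, 5, 4, 3):

[[1, 6, 12, 14], [2, 7, 10, 13, 16], [3, 5, 8, 9], [4, 11, 15]]


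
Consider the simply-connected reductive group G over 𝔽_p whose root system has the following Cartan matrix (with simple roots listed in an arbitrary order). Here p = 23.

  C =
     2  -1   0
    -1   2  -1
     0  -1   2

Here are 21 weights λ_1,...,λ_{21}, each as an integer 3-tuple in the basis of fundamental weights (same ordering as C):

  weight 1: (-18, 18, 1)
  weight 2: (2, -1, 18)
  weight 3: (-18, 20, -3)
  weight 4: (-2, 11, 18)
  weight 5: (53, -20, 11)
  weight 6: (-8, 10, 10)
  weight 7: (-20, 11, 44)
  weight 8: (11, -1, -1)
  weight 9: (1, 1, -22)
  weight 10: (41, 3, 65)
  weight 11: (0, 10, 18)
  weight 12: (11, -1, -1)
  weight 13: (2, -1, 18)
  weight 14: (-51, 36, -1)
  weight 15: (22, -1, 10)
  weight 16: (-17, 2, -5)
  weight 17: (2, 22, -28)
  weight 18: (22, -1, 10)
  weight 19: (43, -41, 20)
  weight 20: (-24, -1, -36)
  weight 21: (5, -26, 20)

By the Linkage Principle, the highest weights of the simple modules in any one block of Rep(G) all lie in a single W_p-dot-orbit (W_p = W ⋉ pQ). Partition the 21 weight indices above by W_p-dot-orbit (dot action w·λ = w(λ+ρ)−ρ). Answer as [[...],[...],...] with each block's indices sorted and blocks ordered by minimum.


C ↔ A_3 under row/col permutation; |W(A_3)| = 24.

Each λ_j+ρ reduced to Ā_23; 3-tuples below use C's row order:

    λ_1+ρ ↦ (17, 2, 2)
    λ_2+ρ ↦ (3, 0, 19)
    λ_3+ρ ↦ (17, 2, 2)
    λ_4+ρ ↦ (7, 4, 11)
    λ_5+ρ ↦ (7, 4, 11)
    λ_6+ρ ↦ (7, 4, 11)
    λ_7+ρ ↦ (7, 4, 11)
    λ_8+ρ ↦ (12, 0, 0)
    λ_9+ρ ↦ (17, 2, 2)
    λ_10+ρ ↦ (3, 0, 19)
    λ_11+ρ ↦ (7, 4, 11)
    λ_12+ρ ↦ (12, 0, 0)
    λ_13+ρ ↦ (3, 0, 19)
    λ_14+ρ ↦ (4, 10, 0)
    λ_15+ρ ↦ (12, 0, 0)
    λ_16+ρ ↦ (1, 3, 13)
    λ_17+ρ ↦ (3, 0, 19)
    λ_18+ρ ↦ (12, 0, 0)
    λ_19+ρ ↦ (17, 2, 2)
    λ_20+ρ ↦ (12, 0, 0)
    λ_21+ρ ↦ (17, 2, 2)

Linkage partition of the 21 weights (6 classes, p=23):

[[1, 3, 9, 19, 21], [2, 10, 13, 17], [4, 5, 6, 7, 11], [8, 12, 15, 18, 20], [14], [16]]


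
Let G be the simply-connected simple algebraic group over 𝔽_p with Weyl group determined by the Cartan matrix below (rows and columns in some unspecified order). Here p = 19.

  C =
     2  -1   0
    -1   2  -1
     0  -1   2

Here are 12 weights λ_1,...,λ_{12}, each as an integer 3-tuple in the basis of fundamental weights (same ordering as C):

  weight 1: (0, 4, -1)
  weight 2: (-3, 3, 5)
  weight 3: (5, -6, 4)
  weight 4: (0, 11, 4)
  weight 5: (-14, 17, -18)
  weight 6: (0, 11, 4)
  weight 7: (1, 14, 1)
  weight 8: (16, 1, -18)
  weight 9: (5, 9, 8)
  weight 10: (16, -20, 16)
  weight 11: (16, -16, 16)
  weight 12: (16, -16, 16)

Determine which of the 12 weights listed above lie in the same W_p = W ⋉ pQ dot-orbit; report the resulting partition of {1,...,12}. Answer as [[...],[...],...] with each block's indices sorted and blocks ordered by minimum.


Cartan matrix: type A_3 (|W|=24); un-permuting the 3 rows.

Folding the 12 weights λ_j+ρ into Ā_19 (reps in the given 3-coord order):

  1: (1, 5, 0) · 2: (2, 2, 6) · 3: (1, 5, 0) · 4: (1, 12, 5) · 5: (1, 12, 5) · 6: (1, 12, 5) · 7: (2, 15, 2) · 8: (2, 15, 2) · 9: (0, 10, 3) · 10: (2, 15, 2) · 11: (2, 15, 2) · 12: (2, 15, 2)

Partition of {1..12} into 5 W_19-dot-orbits:

[[1, 3], [2], [4, 5, 6], [7, 8, 10, 11, 12], [9]]


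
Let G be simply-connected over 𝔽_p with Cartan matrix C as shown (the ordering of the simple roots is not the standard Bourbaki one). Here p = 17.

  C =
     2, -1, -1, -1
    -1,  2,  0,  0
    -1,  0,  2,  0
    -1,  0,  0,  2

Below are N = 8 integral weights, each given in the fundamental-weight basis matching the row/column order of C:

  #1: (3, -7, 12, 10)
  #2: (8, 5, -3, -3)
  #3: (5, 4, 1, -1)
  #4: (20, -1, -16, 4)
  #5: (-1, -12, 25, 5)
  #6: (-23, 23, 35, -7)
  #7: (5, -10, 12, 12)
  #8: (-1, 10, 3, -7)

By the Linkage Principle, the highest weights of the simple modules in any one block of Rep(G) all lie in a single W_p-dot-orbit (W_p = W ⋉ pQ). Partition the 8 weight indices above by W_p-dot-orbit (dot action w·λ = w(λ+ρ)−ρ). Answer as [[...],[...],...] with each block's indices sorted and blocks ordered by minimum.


D_4 Cartan matrix, 4 simple roots permuted; ρ=(1,1,1,1).

Each λ_j+ρ reduced to Ā_17; 4-tuples below use C's row order:

    1: (4, 5, 2, 0)
    2: (2, 6, 2, 2)
    3: (4, 5, 2, 0)
    4: (4, 5, 2, 0)
    5: (4, 5, 2, 0)
    6: (2, 6, 2, 2)
    7: (2, 6, 2, 2)
    8: (4, 5, 2, 0)

Linkage partition of the 8 weights (2 classes, p=17):

[[1, 3, 4, 5, 8], [2, 6, 7]]


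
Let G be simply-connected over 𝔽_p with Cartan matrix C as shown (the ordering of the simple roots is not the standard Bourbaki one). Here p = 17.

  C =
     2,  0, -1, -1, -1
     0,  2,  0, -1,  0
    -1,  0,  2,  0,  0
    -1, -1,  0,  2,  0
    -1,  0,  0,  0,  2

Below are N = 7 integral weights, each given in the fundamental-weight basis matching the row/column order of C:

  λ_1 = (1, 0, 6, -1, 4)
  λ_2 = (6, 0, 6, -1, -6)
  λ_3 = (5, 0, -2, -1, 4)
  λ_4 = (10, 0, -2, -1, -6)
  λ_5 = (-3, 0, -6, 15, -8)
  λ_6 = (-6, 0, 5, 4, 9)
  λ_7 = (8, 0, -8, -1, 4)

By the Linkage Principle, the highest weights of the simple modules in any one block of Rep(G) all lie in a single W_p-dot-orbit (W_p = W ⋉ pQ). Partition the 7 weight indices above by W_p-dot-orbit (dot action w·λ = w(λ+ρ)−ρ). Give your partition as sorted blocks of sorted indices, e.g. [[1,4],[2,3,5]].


Root system D_5: the 5×5 matrix C matches after relabeling.

Ā_17 reps of the 7 weights (D_5, coords as presented):

  λ_1 → (2, 1, 7, 0, 5)
  λ_2 → (2, 1, 7, 0, 5)
  λ_3 → (5, 1, 1, 0, 5)
  λ_4 → (5, 1, 1, 0, 5)
  λ_5 → (2, 1, 7, 0, 5)
  λ_6 → (5, 1, 1, 0, 5)
  λ_7 → (2, 1, 7, 0, 5)

These 7 weights hit 2 W_17-dot-orbits; sizes (4, 3):

[[1, 2, 5, 7], [3, 4, 6]]


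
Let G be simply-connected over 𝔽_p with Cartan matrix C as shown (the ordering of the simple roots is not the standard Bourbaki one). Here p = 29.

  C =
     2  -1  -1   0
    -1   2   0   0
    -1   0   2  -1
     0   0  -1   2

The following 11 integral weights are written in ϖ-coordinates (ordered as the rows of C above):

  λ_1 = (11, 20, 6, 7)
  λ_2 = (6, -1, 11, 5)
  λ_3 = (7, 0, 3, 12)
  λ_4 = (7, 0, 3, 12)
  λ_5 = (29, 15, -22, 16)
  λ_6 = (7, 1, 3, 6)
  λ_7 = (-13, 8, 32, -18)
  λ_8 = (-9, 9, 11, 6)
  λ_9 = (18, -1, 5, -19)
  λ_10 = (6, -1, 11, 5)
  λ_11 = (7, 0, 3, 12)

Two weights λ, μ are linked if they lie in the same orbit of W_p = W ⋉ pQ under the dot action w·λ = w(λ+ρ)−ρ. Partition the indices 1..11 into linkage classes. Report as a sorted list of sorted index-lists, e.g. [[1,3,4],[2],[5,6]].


Dynkin diagram of C (from the 6 off-diagonal −1 entries): A_4.

Each λ_j+ρ reduced to Ā_29; 4-tuples below use C's row order:

  1: (8, 2, 4, 7)
  2: (7, 0, 12, 6)
  3: (8, 1, 4, 13)
  4: (8, 1, 4, 13)
  5: (8, 1, 4, 13)
  6: (8, 2, 4, 7)
  7: (8, 1, 4, 13)
  8: (8, 2, 4, 7)
  9: (7, 0, 12, 6)
  10: (7, 0, 12, 6)
  11: (8, 1, 4, 13)

These 11 weights hit 3 W_29-dot-orbits; sizes (3, 3, 5):

[[1, 6, 8], [2, 9, 10], [3, 4, 5, 7, 11]]


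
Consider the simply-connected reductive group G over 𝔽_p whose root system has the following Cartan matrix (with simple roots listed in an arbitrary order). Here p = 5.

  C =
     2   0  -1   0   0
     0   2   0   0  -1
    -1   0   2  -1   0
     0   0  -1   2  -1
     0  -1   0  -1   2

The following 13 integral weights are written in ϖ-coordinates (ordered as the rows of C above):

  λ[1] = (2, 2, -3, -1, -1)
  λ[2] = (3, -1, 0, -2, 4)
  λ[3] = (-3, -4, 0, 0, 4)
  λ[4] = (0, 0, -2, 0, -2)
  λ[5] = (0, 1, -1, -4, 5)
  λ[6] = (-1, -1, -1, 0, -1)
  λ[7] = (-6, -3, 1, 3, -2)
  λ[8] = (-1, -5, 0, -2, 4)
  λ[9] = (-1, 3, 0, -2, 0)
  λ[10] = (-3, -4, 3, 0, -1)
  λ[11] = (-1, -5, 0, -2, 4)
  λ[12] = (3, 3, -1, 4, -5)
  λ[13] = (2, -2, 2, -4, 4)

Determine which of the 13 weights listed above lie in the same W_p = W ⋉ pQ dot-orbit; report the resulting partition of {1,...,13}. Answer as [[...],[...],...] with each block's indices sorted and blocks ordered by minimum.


Dynkin diagram of C (from the 8 off-diagonal −1 entries): A_5.

W_5-reps of the 13 weights in Ā_5 (same 5-coord order as C):

  1: (1, 1, 0, 0, 2);  2: (0, 4, 0, 1, 0);  3: (1, 1, 0, 0, 2);  4: (0, 0, 0, 1, 0);  5: (1, 1, 0, 0, 2);  6: (0, 0, 0, 1, 0);  7: (1, 0, 1, 2, 0);  8: (0, 4, 0, 1, 0);  9: (0, 4, 0, 1, 0);  10: (2, 0, 0, 2, 1);  11: (0, 4, 0, 1, 0);  12: (0, 4, 0, 1, 0);  13: (0, 1, 0, 2, 1)

Partition of {1..13} into 6 W_5-dot-orbits:

[[1, 3, 5], [2, 8, 9, 11, 12], [4, 6], [7], [10], [13]]
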